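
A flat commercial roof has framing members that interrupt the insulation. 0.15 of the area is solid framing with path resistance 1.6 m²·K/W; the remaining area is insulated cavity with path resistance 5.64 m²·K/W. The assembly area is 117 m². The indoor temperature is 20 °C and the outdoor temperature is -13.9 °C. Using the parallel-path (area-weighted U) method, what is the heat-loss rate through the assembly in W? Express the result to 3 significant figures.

U_eff = 0.85/5.64 + 0.15/1.6 = 0.1507 + 0.09375 = 0.2445
R_eff = 1/U_eff = 4.091 m²·K/W
Q = 117 × (20 − (-13.9)) / 4.091 = 969.6 W

970 W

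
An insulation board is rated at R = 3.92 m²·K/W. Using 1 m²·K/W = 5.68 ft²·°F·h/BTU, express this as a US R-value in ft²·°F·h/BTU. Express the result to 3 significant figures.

22.3 ft²·°F·h/BTU

R_US = 3.92 × 5.68 = 22.27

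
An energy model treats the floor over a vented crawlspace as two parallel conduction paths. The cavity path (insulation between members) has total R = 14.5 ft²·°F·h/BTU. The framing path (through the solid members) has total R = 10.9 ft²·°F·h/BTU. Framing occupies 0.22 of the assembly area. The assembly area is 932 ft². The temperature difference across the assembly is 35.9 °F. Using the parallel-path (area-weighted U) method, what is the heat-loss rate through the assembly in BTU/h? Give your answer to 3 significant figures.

U_eff = 0.78/14.5 + 0.22/10.9 = 0.05379 + 0.02018 = 0.07398
R_eff = 1/U_eff = 13.52 ft²·°F·h/BTU
Q = 932 × 35.9 / 13.52 = 2475 BTU/h

2480 BTU/h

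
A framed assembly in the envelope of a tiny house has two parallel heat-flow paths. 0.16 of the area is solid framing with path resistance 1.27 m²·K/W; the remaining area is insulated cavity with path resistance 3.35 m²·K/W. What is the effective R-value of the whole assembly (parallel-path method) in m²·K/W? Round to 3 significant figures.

2.65 m²·K/W

U_eff = 0.84/3.35 + 0.16/1.27 = 0.2507 + 0.126 = 0.3767
R_eff = 1/U_eff = 2.654 m²·K/W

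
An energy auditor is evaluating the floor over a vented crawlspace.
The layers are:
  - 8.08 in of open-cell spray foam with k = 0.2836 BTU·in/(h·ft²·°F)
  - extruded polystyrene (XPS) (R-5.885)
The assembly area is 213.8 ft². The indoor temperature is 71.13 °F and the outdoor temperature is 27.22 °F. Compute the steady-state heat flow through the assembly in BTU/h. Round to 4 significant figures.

273.1 BTU/h

8.08/0.2836 = 28.491
R_total = 28.491 + 5.885 = 34.376 ft²·°F·h/BTU
Q = A·ΔT/R = 213.8 × (71.13 − 27.22) / 34.376 = 273.1 BTU/h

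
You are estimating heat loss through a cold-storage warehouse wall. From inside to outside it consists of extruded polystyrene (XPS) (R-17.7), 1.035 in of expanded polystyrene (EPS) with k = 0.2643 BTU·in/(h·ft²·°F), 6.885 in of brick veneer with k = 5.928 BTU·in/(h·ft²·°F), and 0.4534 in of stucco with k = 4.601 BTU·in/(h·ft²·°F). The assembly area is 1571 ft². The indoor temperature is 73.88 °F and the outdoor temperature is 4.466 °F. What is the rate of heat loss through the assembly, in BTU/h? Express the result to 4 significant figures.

1.035/0.2643 = 3.916
6.885/5.928 = 1.1614
0.4534/4.601 = 0.098544
R_total = 17.7 + 3.916 + 1.1614 + 0.098544 = 22.876 ft²·°F·h/BTU
Q = A·ΔT/R = 1571 × (73.88 − 4.466) / 22.876 = 4767 BTU/h

4767 BTU/h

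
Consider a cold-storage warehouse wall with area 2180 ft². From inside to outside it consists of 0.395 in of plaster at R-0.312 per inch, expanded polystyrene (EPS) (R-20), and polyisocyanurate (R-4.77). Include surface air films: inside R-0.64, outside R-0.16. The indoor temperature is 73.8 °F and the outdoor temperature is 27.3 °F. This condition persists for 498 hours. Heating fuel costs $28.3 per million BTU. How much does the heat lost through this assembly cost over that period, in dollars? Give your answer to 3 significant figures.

0.395 × 0.312 = 0.1232
R_total = 0.64 + 0.1232 + 20 + 4.77 + 0.16 = 25.69 ft²·°F·h/BTU
Q = 2180 × (73.8 − 27.3) / 25.69 = 3945 BTU/h
E = 3945 × 498 = 1965000 BTU
Cost = 1965000/10⁶ × 28.3 = $55.6

55.6 dollars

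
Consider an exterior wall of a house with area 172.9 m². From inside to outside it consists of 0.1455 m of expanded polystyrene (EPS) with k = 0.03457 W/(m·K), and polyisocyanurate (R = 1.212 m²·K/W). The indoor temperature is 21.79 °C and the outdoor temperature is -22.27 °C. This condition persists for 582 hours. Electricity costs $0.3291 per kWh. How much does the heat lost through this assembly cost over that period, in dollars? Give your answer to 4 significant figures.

269.2 dollars

0.1455/0.03457 = 4.2089
R_total = 4.2089 + 1.212 = 5.4209 m²·K/W
Q = 172.9 × (21.79 − (-22.27)) / 5.4209 = 1405.3 W
E = 1405.3 W × 582 h / 1000 = 817.89 kWh
Cost = 817.89 × 0.3291 = $269.17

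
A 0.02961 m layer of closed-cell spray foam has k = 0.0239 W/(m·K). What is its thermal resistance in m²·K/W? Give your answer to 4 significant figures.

1.239 m²·K/W

R = L/k = 0.02961/0.0239 = 1.2389 m²·K/W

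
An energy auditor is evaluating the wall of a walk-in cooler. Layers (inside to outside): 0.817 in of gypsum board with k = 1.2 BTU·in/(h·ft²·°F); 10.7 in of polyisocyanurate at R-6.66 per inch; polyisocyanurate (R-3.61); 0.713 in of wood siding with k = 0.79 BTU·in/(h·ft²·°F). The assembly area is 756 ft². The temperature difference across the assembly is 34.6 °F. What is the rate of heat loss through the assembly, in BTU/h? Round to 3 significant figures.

342 BTU/h

0.817/1.2 = 0.6808
10.7 × 6.66 = 71.26
0.713/0.79 = 0.9025
R_total = 0.6808 + 71.26 + 3.61 + 0.9025 = 76.46 ft²·°F·h/BTU
Q = A·ΔT/R = 756 × 34.6 / 76.46 = 342.1 BTU/h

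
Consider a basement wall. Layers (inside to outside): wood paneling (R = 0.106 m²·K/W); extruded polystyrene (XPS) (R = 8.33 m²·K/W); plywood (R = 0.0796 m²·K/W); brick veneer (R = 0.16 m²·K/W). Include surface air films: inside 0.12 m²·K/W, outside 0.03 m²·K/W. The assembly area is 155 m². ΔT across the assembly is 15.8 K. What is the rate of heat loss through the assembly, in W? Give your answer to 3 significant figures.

R_total = 0.12 + 0.106 + 8.33 + 0.0796 + 0.16 + 0.03 = 8.826 m²·K/W
Q = A·ΔT/R = 155 × 15.8 / 8.826 = 277.5 W

277 W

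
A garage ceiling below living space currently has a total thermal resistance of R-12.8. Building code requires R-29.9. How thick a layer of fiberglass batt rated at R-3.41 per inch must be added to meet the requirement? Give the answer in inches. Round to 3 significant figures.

ΔR = 29.9 − 12.8 = 17.1 ft²·°F·h/BTU
L = ΔR / (R/in) = 17.1/3.41 = 5.015 in

5.01 in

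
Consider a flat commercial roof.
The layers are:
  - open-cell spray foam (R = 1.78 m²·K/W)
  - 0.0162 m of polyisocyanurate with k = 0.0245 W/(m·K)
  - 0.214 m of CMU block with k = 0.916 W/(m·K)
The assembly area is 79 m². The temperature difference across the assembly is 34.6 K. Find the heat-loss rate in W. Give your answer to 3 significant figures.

1020 W

0.0162/0.0245 = 0.6612
0.214/0.916 = 0.2336
R_total = 1.78 + 0.6612 + 0.2336 = 2.675 m²·K/W
Q = A·ΔT/R = 79 × 34.6 / 2.675 = 1022 W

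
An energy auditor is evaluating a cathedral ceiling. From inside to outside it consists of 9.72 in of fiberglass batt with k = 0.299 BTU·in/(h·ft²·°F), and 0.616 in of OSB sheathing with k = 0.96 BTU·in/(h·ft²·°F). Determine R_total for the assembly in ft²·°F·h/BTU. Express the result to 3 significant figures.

33.2 ft²·°F·h/BTU

9.72/0.299 = 32.51
0.616/0.96 = 0.6417
R_total = 32.51 + 0.6417 = 33.15 ft²·°F·h/BTU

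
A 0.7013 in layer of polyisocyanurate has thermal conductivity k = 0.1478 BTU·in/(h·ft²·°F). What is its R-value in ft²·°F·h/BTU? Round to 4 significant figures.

R = L/k = 0.7013/0.1478 = 4.7449 ft²·°F·h/BTU

4.745 ft²·°F·h/BTU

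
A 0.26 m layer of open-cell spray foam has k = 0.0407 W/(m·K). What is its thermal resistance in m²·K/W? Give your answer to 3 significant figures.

6.39 m²·K/W

R = L/k = 0.26/0.0407 = 6.388 m²·K/W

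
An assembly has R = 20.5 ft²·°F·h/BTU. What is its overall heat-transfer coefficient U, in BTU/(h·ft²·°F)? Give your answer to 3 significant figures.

0.0488 BTU/(h·ft²·°F)

U = 1/R = 1/20.5 = 0.04878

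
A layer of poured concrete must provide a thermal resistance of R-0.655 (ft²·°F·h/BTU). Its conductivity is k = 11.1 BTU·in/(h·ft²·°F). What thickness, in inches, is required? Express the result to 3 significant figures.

L = R × k = 0.655 × 11.1 = 7.271 in

7.27 in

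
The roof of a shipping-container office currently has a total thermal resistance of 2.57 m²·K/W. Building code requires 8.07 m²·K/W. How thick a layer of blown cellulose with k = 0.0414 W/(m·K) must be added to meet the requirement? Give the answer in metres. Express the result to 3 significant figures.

ΔR = 8.07 − 2.57 = 5.5 m²·K/W
L = ΔR × k = 5.5 × 0.0414 = 0.2277 m

0.228 m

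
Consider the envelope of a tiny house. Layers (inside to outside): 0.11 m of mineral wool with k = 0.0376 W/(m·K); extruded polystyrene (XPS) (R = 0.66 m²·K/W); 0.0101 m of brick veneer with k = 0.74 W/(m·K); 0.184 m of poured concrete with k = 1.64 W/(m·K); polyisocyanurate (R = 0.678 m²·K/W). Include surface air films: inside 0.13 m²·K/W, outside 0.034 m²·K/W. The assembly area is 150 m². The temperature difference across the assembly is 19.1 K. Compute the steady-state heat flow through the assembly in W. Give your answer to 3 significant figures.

629 W

0.11/0.0376 = 2.926
0.0101/0.74 = 0.01365
0.184/1.64 = 0.1122
R_total = 0.13 + 2.926 + 0.66 + 0.01365 + 0.1122 + 0.678 + 0.034 = 4.553 m²·K/W
Q = A·ΔT/R = 150 × 19.1 / 4.553 = 629.2 W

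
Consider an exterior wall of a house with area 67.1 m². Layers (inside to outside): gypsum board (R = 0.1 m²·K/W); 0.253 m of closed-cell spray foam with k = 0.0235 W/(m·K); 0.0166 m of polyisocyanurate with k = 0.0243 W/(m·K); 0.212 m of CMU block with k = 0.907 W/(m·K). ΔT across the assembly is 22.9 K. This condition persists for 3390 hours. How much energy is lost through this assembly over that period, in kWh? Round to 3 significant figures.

0.253/0.0235 = 10.77
0.0166/0.0243 = 0.6831
0.212/0.907 = 0.2337
R_total = 0.1 + 10.77 + 0.6831 + 0.2337 = 11.78 m²·K/W
Q = 67.1 × 22.9 / 11.78 = 130.4 W
E = 130.4 W × 3390 h / 1000 = 442.1 kWh

442 kWh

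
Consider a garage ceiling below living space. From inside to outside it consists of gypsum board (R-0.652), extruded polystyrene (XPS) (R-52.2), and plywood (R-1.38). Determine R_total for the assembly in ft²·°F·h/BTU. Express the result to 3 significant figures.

R_total = 0.652 + 52.2 + 1.38 = 54.23 ft²·°F·h/BTU

54.2 ft²·°F·h/BTU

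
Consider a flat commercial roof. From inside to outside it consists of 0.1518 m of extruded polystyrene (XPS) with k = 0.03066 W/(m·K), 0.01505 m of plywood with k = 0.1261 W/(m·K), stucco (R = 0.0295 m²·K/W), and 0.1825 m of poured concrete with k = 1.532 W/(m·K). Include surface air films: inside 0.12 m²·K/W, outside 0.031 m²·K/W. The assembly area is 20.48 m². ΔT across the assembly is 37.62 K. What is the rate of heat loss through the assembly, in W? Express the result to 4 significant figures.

0.1518/0.03066 = 4.9511
0.01505/0.1261 = 0.11935
0.1825/1.532 = 0.11913
R_total = 0.12 + 4.9511 + 0.11935 + 0.0295 + 0.11913 + 0.031 = 5.3701 m²·K/W
Q = A·ΔT/R = 20.48 × 37.62 / 5.3701 = 143.47 W

143.5 W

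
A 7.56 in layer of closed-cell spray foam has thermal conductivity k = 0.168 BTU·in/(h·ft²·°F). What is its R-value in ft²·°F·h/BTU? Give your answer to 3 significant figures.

R = L/k = 7.56/0.168 = 45 ft²·°F·h/BTU

45.0 ft²·°F·h/BTU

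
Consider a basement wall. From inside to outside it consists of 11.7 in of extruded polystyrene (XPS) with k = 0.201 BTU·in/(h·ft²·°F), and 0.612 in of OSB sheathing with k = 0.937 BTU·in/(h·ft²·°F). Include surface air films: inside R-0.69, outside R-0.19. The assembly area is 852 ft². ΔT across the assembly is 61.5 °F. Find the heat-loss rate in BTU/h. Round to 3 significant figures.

877 BTU/h

11.7/0.201 = 58.21
0.612/0.937 = 0.6531
R_total = 0.69 + 58.21 + 0.6531 + 0.19 = 59.74 ft²·°F·h/BTU
Q = A·ΔT/R = 852 × 61.5 / 59.74 = 877.1 BTU/h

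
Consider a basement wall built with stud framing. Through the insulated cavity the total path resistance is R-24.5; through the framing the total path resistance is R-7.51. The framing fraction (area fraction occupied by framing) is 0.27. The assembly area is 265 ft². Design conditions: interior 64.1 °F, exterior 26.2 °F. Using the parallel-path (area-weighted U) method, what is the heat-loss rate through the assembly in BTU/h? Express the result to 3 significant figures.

660 BTU/h

U_eff = 0.73/24.5 + 0.27/7.51 = 0.0298 + 0.03595 = 0.06575
R_eff = 1/U_eff = 15.21 ft²·°F·h/BTU
Q = 265 × (64.1 − 26.2) / 15.21 = 660.3 BTU/h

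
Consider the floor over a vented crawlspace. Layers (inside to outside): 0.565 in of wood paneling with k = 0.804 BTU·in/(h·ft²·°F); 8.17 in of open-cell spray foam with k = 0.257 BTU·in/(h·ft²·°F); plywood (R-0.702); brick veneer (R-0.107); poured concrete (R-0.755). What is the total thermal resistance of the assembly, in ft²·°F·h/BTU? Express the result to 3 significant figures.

34.1 ft²·°F·h/BTU

0.565/0.804 = 0.7027
8.17/0.257 = 31.79
R_total = 0.7027 + 31.79 + 0.702 + 0.107 + 0.755 = 34.06 ft²·°F·h/BTU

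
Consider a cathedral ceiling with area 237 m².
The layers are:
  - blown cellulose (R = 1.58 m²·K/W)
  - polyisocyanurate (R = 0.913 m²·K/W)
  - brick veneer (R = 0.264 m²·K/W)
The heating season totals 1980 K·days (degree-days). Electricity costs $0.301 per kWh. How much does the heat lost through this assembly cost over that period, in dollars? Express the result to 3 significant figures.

1230 dollars

R_total = 1.58 + 0.913 + 0.264 = 2.757 m²·K/W
E = A × HDD × 24 / R / 1000 = 237 × 1980 × 24 / 2.757 / 1000 = 4085 kWh
Cost = 4085 × 0.301 = $1230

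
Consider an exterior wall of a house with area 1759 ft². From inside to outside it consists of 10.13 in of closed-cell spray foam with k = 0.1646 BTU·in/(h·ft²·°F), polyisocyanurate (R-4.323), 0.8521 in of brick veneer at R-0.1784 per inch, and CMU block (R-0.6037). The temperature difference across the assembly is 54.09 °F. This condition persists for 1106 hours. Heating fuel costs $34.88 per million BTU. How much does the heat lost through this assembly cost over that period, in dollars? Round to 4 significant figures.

10.13/0.1646 = 61.543
0.8521 × 0.1784 = 0.15201
R_total = 61.543 + 4.323 + 0.15201 + 0.6037 = 66.622 ft²·°F·h/BTU
Q = 1759 × 54.09 / 66.622 = 1428.1 BTU/h
E = 1428.1 × 1106 = 1579500 BTU
Cost = 1579500/10⁶ × 34.88 = $55.093

55.09 dollars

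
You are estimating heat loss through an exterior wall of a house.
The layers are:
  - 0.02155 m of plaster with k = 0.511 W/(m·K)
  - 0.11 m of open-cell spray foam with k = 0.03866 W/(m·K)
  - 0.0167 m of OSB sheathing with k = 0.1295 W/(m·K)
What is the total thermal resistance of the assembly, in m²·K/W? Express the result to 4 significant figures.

0.02155/0.511 = 0.042172
0.11/0.03866 = 2.8453
0.0167/0.1295 = 0.12896
R_total = 0.042172 + 2.8453 + 0.12896 = 3.0164 m²·K/W

3.016 m²·K/W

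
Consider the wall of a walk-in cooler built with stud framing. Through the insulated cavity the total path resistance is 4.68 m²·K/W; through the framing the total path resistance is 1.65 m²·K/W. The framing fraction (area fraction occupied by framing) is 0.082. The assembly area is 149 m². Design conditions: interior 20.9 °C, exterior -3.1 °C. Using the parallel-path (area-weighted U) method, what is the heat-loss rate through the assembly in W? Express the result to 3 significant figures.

879 W

U_eff = 0.918/4.68 + 0.082/1.65 = 0.1962 + 0.0497 = 0.2459
R_eff = 1/U_eff = 4.068 m²·K/W
Q = 149 × (20.9 − (-3.1)) / 4.068 = 879.2 W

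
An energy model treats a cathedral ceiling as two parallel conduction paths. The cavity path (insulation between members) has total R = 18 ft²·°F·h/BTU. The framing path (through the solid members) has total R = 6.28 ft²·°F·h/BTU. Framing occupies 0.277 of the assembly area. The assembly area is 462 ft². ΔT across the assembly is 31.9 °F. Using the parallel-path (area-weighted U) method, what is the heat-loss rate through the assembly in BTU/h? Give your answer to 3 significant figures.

1240 BTU/h

U_eff = 0.723/18 + 0.277/6.28 = 0.04017 + 0.04411 = 0.08427
R_eff = 1/U_eff = 11.87 ft²·°F·h/BTU
Q = 462 × 31.9 / 11.87 = 1242 BTU/h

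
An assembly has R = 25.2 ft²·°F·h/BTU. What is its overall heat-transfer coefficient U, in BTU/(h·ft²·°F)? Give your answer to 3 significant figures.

U = 1/R = 1/25.2 = 0.03968

0.0397 BTU/(h·ft²·°F)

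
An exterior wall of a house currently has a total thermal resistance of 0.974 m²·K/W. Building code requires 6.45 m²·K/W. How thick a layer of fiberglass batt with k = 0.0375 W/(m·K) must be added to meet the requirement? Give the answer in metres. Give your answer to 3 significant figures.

0.205 m

ΔR = 6.45 − 0.974 = 5.476 m²·K/W
L = ΔR × k = 5.476 × 0.0375 = 0.2054 m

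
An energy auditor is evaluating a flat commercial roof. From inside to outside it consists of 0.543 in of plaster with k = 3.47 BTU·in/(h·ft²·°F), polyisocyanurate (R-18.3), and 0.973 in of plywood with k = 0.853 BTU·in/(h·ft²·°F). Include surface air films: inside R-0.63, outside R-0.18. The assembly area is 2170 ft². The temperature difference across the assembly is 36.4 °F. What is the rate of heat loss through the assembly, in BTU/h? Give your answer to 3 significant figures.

0.543/3.47 = 0.1565
0.973/0.853 = 1.141
R_total = 0.63 + 0.1565 + 18.3 + 1.141 + 0.18 = 20.41 ft²·°F·h/BTU
Q = A·ΔT/R = 2170 × 36.4 / 20.41 = 3871 BTU/h

3870 BTU/h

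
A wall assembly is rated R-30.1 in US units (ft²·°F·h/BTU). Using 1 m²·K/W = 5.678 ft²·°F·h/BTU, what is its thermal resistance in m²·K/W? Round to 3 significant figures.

R_SI = 30.1/5.678 = 5.301

5.30 m²·K/W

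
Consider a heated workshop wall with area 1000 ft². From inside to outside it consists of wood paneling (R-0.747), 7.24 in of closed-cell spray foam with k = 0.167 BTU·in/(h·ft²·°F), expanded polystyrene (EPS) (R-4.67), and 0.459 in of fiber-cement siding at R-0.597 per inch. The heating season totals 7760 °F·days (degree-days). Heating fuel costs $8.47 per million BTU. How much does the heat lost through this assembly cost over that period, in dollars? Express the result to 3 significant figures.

7.24/0.167 = 43.35
0.459 × 0.597 = 0.274
R_total = 0.747 + 43.35 + 4.67 + 0.274 = 49.04 ft²·°F·h/BTU
E = A × HDD × 24 / R = 1000 × 7760 × 24 / 49.04 = 3797000 BTU
Cost = 3797000/10⁶ × 8.47 = $32.16

32.2 dollars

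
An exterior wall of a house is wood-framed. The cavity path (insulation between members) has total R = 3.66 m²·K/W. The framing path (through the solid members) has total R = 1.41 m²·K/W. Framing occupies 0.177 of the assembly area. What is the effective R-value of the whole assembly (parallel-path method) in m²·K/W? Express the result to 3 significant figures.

2.85 m²·K/W

U_eff = 0.823/3.66 + 0.177/1.41 = 0.2249 + 0.1255 = 0.3504
R_eff = 1/U_eff = 2.854 m²·K/W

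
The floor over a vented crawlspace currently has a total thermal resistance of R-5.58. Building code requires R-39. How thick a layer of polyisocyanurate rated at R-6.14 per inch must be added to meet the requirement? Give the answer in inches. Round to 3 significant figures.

5.44 in

ΔR = 39 − 5.58 = 33.42 ft²·°F·h/BTU
L = ΔR / (R/in) = 33.42/6.14 = 5.443 in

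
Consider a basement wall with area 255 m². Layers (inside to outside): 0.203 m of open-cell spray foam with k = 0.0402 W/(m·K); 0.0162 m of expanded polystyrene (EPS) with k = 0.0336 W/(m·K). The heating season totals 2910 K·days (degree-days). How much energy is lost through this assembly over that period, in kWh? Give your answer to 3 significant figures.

0.203/0.0402 = 5.05
0.0162/0.0336 = 0.4821
R_total = 5.05 + 0.4821 = 5.532 m²·K/W
E = A × HDD × 24 / R / 1000 = 255 × 2910 × 24 / 5.532 / 1000 = 3219 kWh

3220 kWh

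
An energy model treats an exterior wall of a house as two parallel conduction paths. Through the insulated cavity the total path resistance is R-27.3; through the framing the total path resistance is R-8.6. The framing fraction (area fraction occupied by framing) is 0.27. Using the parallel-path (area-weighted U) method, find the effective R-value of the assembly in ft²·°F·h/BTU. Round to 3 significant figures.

17.2 ft²·°F·h/BTU

U_eff = 0.73/27.3 + 0.27/8.6 = 0.02674 + 0.0314 = 0.05814
R_eff = 1/U_eff = 17.2 ft²·°F·h/BTU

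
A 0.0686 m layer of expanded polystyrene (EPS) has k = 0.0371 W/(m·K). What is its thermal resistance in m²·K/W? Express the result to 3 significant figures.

1.85 m²·K/W

R = L/k = 0.0686/0.0371 = 1.849 m²·K/W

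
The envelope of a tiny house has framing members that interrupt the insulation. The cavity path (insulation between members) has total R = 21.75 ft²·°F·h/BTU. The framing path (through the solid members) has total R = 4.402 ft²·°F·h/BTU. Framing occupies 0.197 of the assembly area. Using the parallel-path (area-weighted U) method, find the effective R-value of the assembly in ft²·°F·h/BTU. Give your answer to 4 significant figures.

U_eff = 0.803/21.75 + 0.197/4.402 = 0.03692 + 0.044752 = 0.081672
R_eff = 1/U_eff = 12.244 ft²·°F·h/BTU

12.24 ft²·°F·h/BTU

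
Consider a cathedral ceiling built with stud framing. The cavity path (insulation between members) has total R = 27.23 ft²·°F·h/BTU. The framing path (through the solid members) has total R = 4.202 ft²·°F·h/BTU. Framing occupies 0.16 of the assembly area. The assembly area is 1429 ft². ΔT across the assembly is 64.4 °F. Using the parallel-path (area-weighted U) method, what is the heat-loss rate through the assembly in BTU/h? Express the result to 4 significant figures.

U_eff = 0.84/27.23 + 0.16/4.202 = 0.030848 + 0.038077 = 0.068925
R_eff = 1/U_eff = 14.508 ft²·°F·h/BTU
Q = 1429 × 64.4 / 14.508 = 6343 BTU/h

6343 BTU/h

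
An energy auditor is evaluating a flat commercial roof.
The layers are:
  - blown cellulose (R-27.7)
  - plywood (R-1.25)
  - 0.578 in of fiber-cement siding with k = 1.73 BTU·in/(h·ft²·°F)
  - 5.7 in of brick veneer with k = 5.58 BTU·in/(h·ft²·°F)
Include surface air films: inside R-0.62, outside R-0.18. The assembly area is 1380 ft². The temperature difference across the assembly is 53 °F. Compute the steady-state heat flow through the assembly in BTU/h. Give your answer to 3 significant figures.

0.578/1.73 = 0.3341
5.7/5.58 = 1.022
R_total = 0.62 + 27.7 + 1.25 + 0.3341 + 1.022 + 0.18 = 31.11 ft²·°F·h/BTU
Q = A·ΔT/R = 1380 × 53 / 31.11 = 2351 BTU/h

2350 BTU/h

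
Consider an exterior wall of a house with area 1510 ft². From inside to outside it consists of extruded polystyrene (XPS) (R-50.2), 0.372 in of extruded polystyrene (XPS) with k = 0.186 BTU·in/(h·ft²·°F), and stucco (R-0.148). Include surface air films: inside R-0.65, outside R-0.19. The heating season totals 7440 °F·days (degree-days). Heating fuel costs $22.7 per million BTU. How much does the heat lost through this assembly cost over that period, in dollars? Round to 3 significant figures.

0.372/0.186 = 2
R_total = 0.65 + 50.2 + 2 + 0.148 + 0.19 = 53.19 ft²·°F·h/BTU
E = A × HDD × 24 / R = 1510 × 7440 × 24 / 53.19 = 5069000 BTU
Cost = 5069000/10⁶ × 22.7 = $115.1

115 dollars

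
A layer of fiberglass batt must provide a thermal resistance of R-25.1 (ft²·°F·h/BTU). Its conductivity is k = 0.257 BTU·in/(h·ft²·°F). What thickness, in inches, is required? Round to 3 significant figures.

L = R × k = 25.1 × 0.257 = 6.451 in

6.45 in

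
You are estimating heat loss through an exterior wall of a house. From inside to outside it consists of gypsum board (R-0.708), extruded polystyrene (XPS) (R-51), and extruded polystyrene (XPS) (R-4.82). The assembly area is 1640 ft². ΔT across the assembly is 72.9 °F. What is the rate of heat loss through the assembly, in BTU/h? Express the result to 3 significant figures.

R_total = 0.708 + 51 + 4.82 = 56.53 ft²·°F·h/BTU
Q = A·ΔT/R = 1640 × 72.9 / 56.53 = 2115 BTU/h

2110 BTU/h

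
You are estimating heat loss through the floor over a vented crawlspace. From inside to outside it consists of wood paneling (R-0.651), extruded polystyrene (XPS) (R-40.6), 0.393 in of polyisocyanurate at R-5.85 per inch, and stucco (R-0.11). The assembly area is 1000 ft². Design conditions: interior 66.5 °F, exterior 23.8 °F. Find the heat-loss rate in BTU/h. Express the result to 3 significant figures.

978 BTU/h

0.393 × 5.85 = 2.299
R_total = 0.651 + 40.6 + 2.299 + 0.11 = 43.66 ft²·°F·h/BTU
Q = A·ΔT/R = 1000 × (66.5 − 23.8) / 43.66 = 978 BTU/h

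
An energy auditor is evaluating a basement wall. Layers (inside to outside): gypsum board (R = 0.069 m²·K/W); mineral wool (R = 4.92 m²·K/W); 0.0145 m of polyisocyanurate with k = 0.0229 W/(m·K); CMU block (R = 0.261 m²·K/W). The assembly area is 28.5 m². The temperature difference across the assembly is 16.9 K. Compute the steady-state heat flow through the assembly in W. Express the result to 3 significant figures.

0.0145/0.0229 = 0.6332
R_total = 0.069 + 4.92 + 0.6332 + 0.261 = 5.883 m²·K/W
Q = A·ΔT/R = 28.5 × 16.9 / 5.883 = 81.87 W

81.9 W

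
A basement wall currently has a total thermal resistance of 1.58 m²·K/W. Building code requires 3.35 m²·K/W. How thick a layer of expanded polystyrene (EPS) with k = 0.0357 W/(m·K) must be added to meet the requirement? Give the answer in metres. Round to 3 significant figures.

ΔR = 3.35 − 1.58 = 1.77 m²·K/W
L = ΔR × k = 1.77 × 0.0357 = 0.06319 m

0.0632 m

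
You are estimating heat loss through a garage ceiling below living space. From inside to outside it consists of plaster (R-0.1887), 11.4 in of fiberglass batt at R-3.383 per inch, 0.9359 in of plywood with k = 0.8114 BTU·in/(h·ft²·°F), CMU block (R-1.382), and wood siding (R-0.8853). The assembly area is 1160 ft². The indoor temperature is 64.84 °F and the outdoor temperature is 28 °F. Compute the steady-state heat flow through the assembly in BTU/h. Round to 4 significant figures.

11.4 × 3.383 = 38.566
0.9359/0.8114 = 1.1534
R_total = 0.1887 + 38.566 + 1.1534 + 1.382 + 0.8853 = 42.176 ft²·°F·h/BTU
Q = A·ΔT/R = 1160 × (64.84 − 28) / 42.176 = 1013.2 BTU/h

1013 BTU/h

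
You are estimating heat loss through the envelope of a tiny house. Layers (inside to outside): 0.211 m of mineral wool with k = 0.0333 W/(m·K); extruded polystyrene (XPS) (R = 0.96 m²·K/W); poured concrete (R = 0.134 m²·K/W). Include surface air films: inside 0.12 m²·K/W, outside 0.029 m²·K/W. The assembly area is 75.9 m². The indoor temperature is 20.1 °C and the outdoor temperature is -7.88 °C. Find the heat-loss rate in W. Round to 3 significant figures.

280 W

0.211/0.0333 = 6.336
R_total = 0.12 + 6.336 + 0.96 + 0.134 + 0.029 = 7.579 m²·K/W
Q = A·ΔT/R = 75.9 × (20.1 − (-7.88)) / 7.579 = 280.2 W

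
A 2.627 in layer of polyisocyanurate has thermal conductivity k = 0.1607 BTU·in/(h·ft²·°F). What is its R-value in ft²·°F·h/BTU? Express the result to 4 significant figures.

R = L/k = 2.627/0.1607 = 16.347 ft²·°F·h/BTU

16.35 ft²·°F·h/BTU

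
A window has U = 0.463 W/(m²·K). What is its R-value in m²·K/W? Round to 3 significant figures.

2.16 m²·K/W

R = 1/U = 1/0.463 = 2.16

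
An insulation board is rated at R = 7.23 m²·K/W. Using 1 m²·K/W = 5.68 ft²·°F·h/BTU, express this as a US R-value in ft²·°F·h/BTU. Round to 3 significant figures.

41.1 ft²·°F·h/BTU

R_US = 7.23 × 5.68 = 41.07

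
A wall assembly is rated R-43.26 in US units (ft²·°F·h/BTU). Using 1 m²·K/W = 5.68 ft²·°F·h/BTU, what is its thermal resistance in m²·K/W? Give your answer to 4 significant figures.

R_SI = 43.26/5.68 = 7.6162

7.616 m²·K/W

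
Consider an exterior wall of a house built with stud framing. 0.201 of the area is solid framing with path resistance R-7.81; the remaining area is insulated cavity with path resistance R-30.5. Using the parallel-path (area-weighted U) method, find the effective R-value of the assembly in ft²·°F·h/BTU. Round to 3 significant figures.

U_eff = 0.799/30.5 + 0.201/7.81 = 0.0262 + 0.02574 = 0.05193
R_eff = 1/U_eff = 19.26 ft²·°F·h/BTU

19.3 ft²·°F·h/BTU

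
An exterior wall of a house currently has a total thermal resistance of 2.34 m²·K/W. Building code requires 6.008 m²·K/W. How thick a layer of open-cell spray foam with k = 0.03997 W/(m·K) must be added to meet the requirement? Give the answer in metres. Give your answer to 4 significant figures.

0.1466 m

ΔR = 6.008 − 2.34 = 3.668 m²·K/W
L = ΔR × k = 3.668 × 0.03997 = 0.14661 m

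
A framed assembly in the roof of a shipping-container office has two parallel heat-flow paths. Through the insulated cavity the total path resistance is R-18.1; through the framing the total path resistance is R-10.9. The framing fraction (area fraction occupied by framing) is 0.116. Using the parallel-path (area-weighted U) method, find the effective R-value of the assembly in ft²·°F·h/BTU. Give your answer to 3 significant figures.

U_eff = 0.884/18.1 + 0.116/10.9 = 0.04884 + 0.01064 = 0.05948
R_eff = 1/U_eff = 16.81 ft²·°F·h/BTU

16.8 ft²·°F·h/BTU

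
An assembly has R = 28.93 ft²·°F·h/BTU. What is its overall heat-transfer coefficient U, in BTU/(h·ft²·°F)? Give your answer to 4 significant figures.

0.03457 BTU/(h·ft²·°F)

U = 1/R = 1/28.93 = 0.034566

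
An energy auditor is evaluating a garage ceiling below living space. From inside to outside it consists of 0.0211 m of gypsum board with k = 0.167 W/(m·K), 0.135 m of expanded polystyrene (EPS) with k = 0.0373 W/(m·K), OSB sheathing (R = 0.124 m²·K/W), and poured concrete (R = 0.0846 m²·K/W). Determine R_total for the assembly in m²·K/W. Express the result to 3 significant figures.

3.95 m²·K/W

0.0211/0.167 = 0.1263
0.135/0.0373 = 3.619
R_total = 0.1263 + 3.619 + 0.124 + 0.0846 = 3.954 m²·K/W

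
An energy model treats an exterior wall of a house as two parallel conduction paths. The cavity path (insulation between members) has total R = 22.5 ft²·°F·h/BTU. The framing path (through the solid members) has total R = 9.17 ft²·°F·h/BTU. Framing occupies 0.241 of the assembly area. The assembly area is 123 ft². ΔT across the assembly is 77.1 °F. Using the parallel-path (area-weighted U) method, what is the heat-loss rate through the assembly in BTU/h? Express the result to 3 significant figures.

569 BTU/h

U_eff = 0.759/22.5 + 0.241/9.17 = 0.03373 + 0.02628 = 0.06001
R_eff = 1/U_eff = 16.66 ft²·°F·h/BTU
Q = 123 × 77.1 / 16.66 = 569.1 BTU/h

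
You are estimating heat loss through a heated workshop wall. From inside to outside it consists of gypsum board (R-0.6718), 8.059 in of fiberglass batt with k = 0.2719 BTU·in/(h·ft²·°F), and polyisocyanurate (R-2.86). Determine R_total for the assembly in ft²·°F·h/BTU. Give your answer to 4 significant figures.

33.17 ft²·°F·h/BTU

8.059/0.2719 = 29.64
R_total = 0.6718 + 29.64 + 2.86 = 33.171 ft²·°F·h/BTU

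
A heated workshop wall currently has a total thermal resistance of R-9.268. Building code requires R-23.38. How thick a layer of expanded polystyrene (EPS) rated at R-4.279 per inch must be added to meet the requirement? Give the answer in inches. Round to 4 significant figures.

3.298 in

ΔR = 23.38 − 9.268 = 14.112 ft²·°F·h/BTU
L = ΔR / (R/in) = 14.112/4.279 = 3.298 in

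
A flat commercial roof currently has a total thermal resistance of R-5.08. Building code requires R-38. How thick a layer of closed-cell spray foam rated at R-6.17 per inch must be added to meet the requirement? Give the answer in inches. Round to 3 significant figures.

5.34 in

ΔR = 38 − 5.08 = 32.92 ft²·°F·h/BTU
L = ΔR / (R/in) = 32.92/6.17 = 5.335 in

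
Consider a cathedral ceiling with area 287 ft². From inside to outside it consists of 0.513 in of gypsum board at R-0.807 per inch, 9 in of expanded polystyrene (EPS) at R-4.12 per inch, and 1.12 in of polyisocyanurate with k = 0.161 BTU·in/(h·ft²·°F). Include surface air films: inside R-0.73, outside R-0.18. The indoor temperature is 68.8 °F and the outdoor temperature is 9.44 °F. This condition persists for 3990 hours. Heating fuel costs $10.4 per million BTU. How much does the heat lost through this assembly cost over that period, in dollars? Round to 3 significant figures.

0.513 × 0.807 = 0.414
9 × 4.12 = 37.08
1.12/0.161 = 6.957
R_total = 0.73 + 0.414 + 37.08 + 6.957 + 0.18 = 45.36 ft²·°F·h/BTU
Q = 287 × (68.8 − 9.44) / 45.36 = 375.6 BTU/h
E = 375.6 × 3990 = 1499000 BTU
Cost = 1499000/10⁶ × 10.4 = $15.58

15.6 dollars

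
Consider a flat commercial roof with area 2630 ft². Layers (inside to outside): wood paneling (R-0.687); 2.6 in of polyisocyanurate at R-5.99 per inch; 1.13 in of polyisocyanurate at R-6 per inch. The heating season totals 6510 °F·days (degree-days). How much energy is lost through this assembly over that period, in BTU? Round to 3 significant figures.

17800000 BTU

2.6 × 5.99 = 15.57
1.13 × 6 = 6.78
R_total = 0.687 + 15.57 + 6.78 = 23.04 ft²·°F·h/BTU
E = A × HDD × 24 / R = 2630 × 6510 × 24 / 23.04 = 17830000 BTU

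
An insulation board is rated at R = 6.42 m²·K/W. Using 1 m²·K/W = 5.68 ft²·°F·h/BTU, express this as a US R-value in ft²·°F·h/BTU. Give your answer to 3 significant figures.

R_US = 6.42 × 5.68 = 36.47

36.5 ft²·°F·h/BTU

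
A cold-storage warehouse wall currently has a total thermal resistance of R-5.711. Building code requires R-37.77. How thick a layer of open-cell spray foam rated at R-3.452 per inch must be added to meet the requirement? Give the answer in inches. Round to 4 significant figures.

ΔR = 37.77 − 5.711 = 32.059 ft²·°F·h/BTU
L = ΔR / (R/in) = 32.059/3.452 = 9.2871 in

9.287 in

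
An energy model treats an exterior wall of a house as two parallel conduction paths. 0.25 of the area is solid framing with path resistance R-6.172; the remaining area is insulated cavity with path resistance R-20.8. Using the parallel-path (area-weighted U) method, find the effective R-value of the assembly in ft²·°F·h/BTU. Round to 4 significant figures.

U_eff = 0.75/20.8 + 0.25/6.172 = 0.036058 + 0.040506 = 0.076563
R_eff = 1/U_eff = 13.061 ft²·°F·h/BTU

13.06 ft²·°F·h/BTU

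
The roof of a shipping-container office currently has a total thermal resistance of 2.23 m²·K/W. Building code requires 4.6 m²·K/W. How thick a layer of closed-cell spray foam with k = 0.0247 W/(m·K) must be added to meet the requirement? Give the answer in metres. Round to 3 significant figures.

0.0585 m

ΔR = 4.6 − 2.23 = 2.37 m²·K/W
L = ΔR × k = 2.37 × 0.0247 = 0.05854 m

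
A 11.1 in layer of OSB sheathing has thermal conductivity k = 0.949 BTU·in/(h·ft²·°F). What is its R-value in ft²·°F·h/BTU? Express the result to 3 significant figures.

11.7 ft²·°F·h/BTU

R = L/k = 11.1/0.949 = 11.7 ft²·°F·h/BTU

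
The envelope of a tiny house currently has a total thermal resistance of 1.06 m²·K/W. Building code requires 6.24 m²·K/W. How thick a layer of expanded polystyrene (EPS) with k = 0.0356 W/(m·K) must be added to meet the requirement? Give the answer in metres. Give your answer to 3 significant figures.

ΔR = 6.24 − 1.06 = 5.18 m²·K/W
L = ΔR × k = 5.18 × 0.0356 = 0.1844 m

0.184 m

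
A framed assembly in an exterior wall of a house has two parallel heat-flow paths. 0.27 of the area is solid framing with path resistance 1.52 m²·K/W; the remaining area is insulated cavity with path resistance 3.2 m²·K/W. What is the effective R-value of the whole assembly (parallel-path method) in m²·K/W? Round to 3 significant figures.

U_eff = 0.73/3.2 + 0.27/1.52 = 0.2281 + 0.1776 = 0.4058
R_eff = 1/U_eff = 2.465 m²·K/W

2.46 m²·K/W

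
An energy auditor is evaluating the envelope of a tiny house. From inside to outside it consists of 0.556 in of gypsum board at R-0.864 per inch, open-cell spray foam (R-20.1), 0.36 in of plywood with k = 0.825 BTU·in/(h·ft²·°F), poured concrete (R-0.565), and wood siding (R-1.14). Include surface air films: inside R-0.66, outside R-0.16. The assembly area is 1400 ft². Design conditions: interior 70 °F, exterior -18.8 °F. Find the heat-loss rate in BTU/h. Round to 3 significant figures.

0.556 × 0.864 = 0.4804
0.36/0.825 = 0.4364
R_total = 0.66 + 0.4804 + 20.1 + 0.4364 + 0.565 + 1.14 + 0.16 = 23.54 ft²·°F·h/BTU
Q = A·ΔT/R = 1400 × (70 − (-18.8)) / 23.54 = 5281 BTU/h

5280 BTU/h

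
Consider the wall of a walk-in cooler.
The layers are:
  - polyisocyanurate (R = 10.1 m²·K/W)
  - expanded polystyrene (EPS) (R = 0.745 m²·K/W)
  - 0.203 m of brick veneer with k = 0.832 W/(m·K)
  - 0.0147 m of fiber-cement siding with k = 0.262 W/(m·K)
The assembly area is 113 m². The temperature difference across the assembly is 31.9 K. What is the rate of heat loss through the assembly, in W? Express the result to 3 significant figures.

323 W

0.203/0.832 = 0.244
0.0147/0.262 = 0.05611
R_total = 10.1 + 0.745 + 0.244 + 0.05611 = 11.15 m²·K/W
Q = A·ΔT/R = 113 × 31.9 / 11.15 = 323.4 W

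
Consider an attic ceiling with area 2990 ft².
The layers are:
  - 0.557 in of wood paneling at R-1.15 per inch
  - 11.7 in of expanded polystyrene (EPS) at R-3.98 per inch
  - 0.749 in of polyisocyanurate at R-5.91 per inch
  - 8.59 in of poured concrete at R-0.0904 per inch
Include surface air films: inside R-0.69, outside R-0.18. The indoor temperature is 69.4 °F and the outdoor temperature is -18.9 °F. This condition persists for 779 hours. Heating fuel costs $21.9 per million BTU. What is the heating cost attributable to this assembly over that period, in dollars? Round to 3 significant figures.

0.557 × 1.15 = 0.6406
11.7 × 3.98 = 46.57
0.749 × 5.91 = 4.427
8.59 × 0.0904 = 0.7765
R_total = 0.69 + 0.6406 + 46.57 + 4.427 + 0.7765 + 0.18 = 53.28 ft²·°F·h/BTU
Q = 2990 × (69.4 − (-18.9)) / 53.28 = 4955 BTU/h
E = 4955 × 779 = 3860000 BTU
Cost = 3860000/10⁶ × 21.9 = $84.54

84.5 dollars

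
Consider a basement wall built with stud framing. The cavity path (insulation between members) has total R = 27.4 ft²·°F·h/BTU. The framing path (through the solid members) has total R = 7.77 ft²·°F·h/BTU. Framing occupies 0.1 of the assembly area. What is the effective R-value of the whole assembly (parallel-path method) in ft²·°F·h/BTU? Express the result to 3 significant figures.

U_eff = 0.9/27.4 + 0.1/7.77 = 0.03285 + 0.01287 = 0.04572
R_eff = 1/U_eff = 21.87 ft²·°F·h/BTU

21.9 ft²·°F·h/BTU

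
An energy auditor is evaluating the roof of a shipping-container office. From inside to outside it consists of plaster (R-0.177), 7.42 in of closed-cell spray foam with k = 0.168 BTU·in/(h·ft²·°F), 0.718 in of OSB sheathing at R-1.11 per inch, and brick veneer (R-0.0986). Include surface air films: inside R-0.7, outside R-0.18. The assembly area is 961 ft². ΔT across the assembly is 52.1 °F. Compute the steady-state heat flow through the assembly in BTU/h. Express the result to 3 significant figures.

1090 BTU/h

7.42/0.168 = 44.17
0.718 × 1.11 = 0.797
R_total = 0.7 + 0.177 + 44.17 + 0.797 + 0.0986 + 0.18 = 46.12 ft²·°F·h/BTU
Q = A·ΔT/R = 961 × 52.1 / 46.12 = 1086 BTU/h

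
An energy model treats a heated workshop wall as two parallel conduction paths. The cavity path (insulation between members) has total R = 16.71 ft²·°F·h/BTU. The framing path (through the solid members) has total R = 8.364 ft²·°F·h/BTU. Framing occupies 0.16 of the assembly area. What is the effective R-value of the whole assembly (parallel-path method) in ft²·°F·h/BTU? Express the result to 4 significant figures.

U_eff = 0.84/16.71 + 0.16/8.364 = 0.050269 + 0.01913 = 0.069399
R_eff = 1/U_eff = 14.409 ft²·°F·h/BTU

14.41 ft²·°F·h/BTU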